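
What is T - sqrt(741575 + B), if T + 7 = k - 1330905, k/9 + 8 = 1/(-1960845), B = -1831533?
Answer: -869951107163/653615 - I*sqrt(1089958) ≈ -1.331e+6 - 1044.0*I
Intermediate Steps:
k = -47060283/653615 (k = -72 + 9/(-1960845) = -72 + 9*(-1/1960845) = -72 - 3/653615 = -47060283/653615 ≈ -72.000)
T = -869951107163/653615 (T = -7 + (-47060283/653615 - 1330905) = -7 - 869946531858/653615 = -869951107163/653615 ≈ -1.3310e+6)
T - sqrt(741575 + B) = -869951107163/653615 - sqrt(741575 - 1831533) = -869951107163/653615 - sqrt(-1089958) = -869951107163/653615 - I*sqrt(1089958)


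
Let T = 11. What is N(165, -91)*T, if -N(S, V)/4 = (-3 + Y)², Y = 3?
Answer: 0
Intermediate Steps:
N(S, V) = 0 (N(S, V) = -4*(-3 + 3)² = -4*0² = -4*0 = 0)
N(165, -91)*T = 0*11 = 0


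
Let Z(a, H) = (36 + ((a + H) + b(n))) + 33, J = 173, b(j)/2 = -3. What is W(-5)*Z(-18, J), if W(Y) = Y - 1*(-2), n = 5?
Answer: -654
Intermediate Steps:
b(j) = -6 (b(j) = 2*(-3) = -6)
Z(a, H) = 63 + H + a (Z(a, H) = (36 + ((a + H) - 6)) + 33 = (36 + ((H + a) - 6)) + 33 = (36 + (-6 + H + a)) + 33 = (30 + H + a) + 33 = 63 + H + a)
W(Y) = 2 + Y (W(Y) = Y + 2 = 2 + Y)
W(-5)*Z(-18, J) = (2 - 5)*(63 + 173 - 18) = -3*218 = -654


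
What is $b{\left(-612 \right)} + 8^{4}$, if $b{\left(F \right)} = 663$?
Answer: $4759$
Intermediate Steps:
$b{\left(-612 \right)} + 8^{4} = 663 + 8^{4} = 663 + 4096 = 4759$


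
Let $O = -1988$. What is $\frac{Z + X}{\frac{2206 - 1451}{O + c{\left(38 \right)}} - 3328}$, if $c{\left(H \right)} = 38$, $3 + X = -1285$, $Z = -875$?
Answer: $\frac{843570}{1298071} \approx 0.64986$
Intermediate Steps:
$X = -1288$ ($X = -3 - 1285 = -1288$)
$\frac{Z + X}{\frac{2206 - 1451}{O + c{\left(38 \right)}} - 3328} = \frac{-875 - 1288}{\frac{2206 - 1451}{-1988 + 38} - 3328} = - \frac{2163}{\frac{755}{-1950} - 3328} = - \frac{2163}{755 \left(- \frac{1}{1950}\right) - 3328} = - \frac{2163}{- \frac{151}{390} - 3328} = - \frac{2163}{- \frac{1298071}{390}} = \left(-2163\right) \left(- \frac{390}{1298071}\right) = \frac{843570}{1298071}$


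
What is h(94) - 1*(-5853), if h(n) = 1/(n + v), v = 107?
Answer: 1176454/201 ≈ 5853.0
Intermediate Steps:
h(n) = 1/(107 + n) (h(n) = 1/(n + 107) = 1/(107 + n))
h(94) - 1*(-5853) = 1/(107 + 94) - 1*(-5853) = 1/201 + 5853 = 1176454/201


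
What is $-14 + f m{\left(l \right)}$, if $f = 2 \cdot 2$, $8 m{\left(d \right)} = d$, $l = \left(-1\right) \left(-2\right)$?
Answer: $-13$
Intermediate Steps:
$l = 2$
$m{\left(d \right)} = \frac{d}{8}$
$f = 4$
$-14 + f m{\left(l \right)} = -14 + 4 \cdot \frac{1}{8} \cdot 2 = -14 + 4 \cdot \frac{1}{4} = -14 + 1 = -13$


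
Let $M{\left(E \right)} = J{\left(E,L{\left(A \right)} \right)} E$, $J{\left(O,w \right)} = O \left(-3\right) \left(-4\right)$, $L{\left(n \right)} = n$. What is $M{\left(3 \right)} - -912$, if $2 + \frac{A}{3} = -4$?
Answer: $1020$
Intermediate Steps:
$A = -18$ ($A = -6 + 3 \left(-4\right) = -6 - 12 = -18$)
$J{\left(O,w \right)} = 12 O$ ($J{\left(O,w \right)} = - 3 O \left(-4\right) = 12 O$)
$M{\left(E \right)} = 12 E^{2}$ ($M{\left(E \right)} = 12 E E = 12 E^{2}$)
$M{\left(3 \right)} - -912 = 12 \cdot 3^{2} - -912 = 12 \cdot 9 + 912 = 108 + 912 = 1020$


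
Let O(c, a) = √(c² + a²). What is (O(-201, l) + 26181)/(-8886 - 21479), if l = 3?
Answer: -26181/30365 - 3*√4490/30365 ≈ -0.86883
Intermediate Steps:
O(c, a) = √(a² + c²)
(O(-201, l) + 26181)/(-8886 - 21479) = (√(3² + (-201)²) + 26181)/(-8886 - 21479) = (√(9 + 40401) + 26181)/(-30365) = (√40410 + 26181)*(-1/30365) = (3*√4490 + 26181)*(-1/30365) = (26181 + 3*√4490)*(-1/30365) = -26181/30365 - 3*√4490/30365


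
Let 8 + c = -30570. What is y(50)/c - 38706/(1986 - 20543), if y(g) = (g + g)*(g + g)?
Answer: 498991034/283717973 ≈ 1.7588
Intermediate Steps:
y(g) = 4*g² (y(g) = (2*g)*(2*g) = 4*g²)
c = -30578 (c = -8 - 30570 = -30578)
y(50)/c - 38706/(1986 - 20543) = (4*50²)/(-30578) - 38706/(1986 - 20543) = (4*2500)*(-1/30578) - 38706/(-18557) = 10000*(-1/30578) - 38706*(-1/18557) = -5000/15289 + 38706/18557 = 498991034/283717973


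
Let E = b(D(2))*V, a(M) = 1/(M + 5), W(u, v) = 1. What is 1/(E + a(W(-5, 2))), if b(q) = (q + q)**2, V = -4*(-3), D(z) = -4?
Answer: 6/4609 ≈ 0.0013018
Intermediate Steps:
V = 12
b(q) = 4*q**2 (b(q) = (2*q)**2 = 4*q**2)
a(M) = 1/(5 + M)
E = 768 (E = (4*(-4)**2)*12 = (4*16)*12 = 64*12 = 768)
1/(E + a(W(-5, 2))) = 1/(768 + 1/(5 + 1)) = 1/(768 + 1/6) = 1/(4609/6) = 6/4609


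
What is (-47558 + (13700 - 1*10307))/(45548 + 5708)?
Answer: -44165/51256 ≈ -0.86166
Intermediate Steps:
(-47558 + (13700 - 1*10307))/(45548 + 5708) = (-47558 + (13700 - 10307))/51256 = (-47558 + 3393)*(1/51256) = -44165*1/51256 = -44165/51256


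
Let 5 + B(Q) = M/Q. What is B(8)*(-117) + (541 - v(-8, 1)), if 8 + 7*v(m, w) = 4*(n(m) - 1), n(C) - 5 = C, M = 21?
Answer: 46049/56 ≈ 822.30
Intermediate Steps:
n(C) = 5 + C
v(m, w) = 8/7 + 4*m/7 (v(m, w) = -8/7 + (4*((5 + m) - 1))/7 = -8/7 + (4*(4 + m))/7 = -8/7 + (16 + 4*m)/7 = -8/7 + (16/7 + 4*m/7) = 8/7 + 4*m/7)
B(Q) = -5 + 21/Q
B(8)*(-117) + (541 - v(-8, 1)) = (-5 + 21/8)*(-117) + (541 - (8/7 + (4/7)*(-8))) = (-5 + 21*(⅛))*(-117) + (541 - (8/7 - 32/7)) = (-5 + 21/8)*(-117) + (541 - 1*(-24/7)) = -19/8*(-117) + (541 + 24/7) = 2223/8 + 3811/7 = 46049/56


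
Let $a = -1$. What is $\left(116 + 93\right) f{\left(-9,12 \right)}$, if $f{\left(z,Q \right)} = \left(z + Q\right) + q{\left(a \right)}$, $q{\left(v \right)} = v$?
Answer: $418$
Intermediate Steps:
$f{\left(z,Q \right)} = -1 + Q + z$ ($f{\left(z,Q \right)} = \left(z + Q\right) - 1 = \left(Q + z\right) - 1 = -1 + Q + z$)
$\left(116 + 93\right) f{\left(-9,12 \right)} = \left(116 + 93\right) \left(-1 + 12 - 9\right) = 209 \cdot 2 = 418$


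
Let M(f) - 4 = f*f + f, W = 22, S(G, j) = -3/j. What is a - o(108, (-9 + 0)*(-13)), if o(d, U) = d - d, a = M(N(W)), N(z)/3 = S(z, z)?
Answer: 1819/484 ≈ 3.7583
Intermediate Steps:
N(z) = -9/z (N(z) = 3*(-3/z) = -9/z)
M(f) = 4 + f + f² (M(f) = 4 + (f*f + f) = 4 + (f² + f) = 4 + (f + f²) = 4 + f + f²)
a = 1819/484 (a = 4 - 9/22 + (-9/22)² = 4 - 9/22 + 81/484 = 1819/484 ≈ 3.7583)
o(d, U) = 0
a - o(108, (-9 + 0)*(-13)) = 1819/484 - 1*0 = 1819/484 + 0 = 1819/484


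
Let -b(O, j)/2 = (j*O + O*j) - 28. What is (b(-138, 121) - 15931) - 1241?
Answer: 49676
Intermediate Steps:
b(O, j) = 56 - 4*O*j (b(O, j) = -2*((j*O + O*j) - 28) = -2*((O*j + O*j) - 28) = -2*(2*O*j - 28) = -2*(-28 + 2*O*j) = 56 - 4*O*j)
(b(-138, 121) - 15931) - 1241 = ((56 - 4*(-138)*121) - 15931) - 1241 = ((56 + 66792) - 15931) - 1241 = (66848 - 15931) - 1241 = 50917 - 1241 = 49676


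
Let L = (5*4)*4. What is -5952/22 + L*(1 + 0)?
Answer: -2096/11 ≈ -190.55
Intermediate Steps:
L = 80 (L = 20*4 = 80)
-5952/22 + L*(1 + 0) = -5952/22 + 80*(1 + 0) = -5952/22 + 80*1 = -124*24/11 + 80 = -2976/11 + 80 = -2096/11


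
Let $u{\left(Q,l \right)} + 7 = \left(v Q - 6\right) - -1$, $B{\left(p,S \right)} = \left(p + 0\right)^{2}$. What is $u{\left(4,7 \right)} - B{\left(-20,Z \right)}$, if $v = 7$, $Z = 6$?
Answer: $-384$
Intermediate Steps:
$B{\left(p,S \right)} = p^{2}$
$u{\left(Q,l \right)} = -12 + 7 Q$ ($u{\left(Q,l \right)} = -7 + \left(\left(7 Q - 6\right) - -1\right) = -7 + \left(\left(-6 + 7 Q\right) + 1\right) = -7 + \left(-5 + 7 Q\right) = -12 + 7 Q$)
$u{\left(4,7 \right)} - B{\left(-20,Z \right)} = \left(-12 + 7 \cdot 4\right) - \left(-20\right)^{2} = \left(-12 + 28\right) - 400 = 16 - 400 = -384$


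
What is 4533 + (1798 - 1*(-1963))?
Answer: 8294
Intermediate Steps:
4533 + (1798 - 1*(-1963)) = 4533 + (1798 + 1963) = 4533 + 3761 = 8294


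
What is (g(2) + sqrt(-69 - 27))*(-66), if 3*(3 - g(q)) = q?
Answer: -154 - 264*I*sqrt(6) ≈ -154.0 - 646.67*I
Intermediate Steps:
g(q) = 3 - q/3
(g(2) + sqrt(-69 - 27))*(-66) = ((3 - 1/3*2) + sqrt(-69 - 27))*(-66) = ((3 - 2/3) + sqrt(-96))*(-66) = (7/3 + 4*I*sqrt(6))*(-66) = -154 - 264*I*sqrt(6)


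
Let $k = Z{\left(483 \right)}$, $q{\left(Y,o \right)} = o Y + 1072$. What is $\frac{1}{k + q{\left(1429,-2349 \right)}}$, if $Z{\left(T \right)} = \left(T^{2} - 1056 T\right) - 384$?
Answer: $- \frac{1}{3632792} \approx -2.7527 \cdot 10^{-7}$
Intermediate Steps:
$q{\left(Y,o \right)} = 1072 + Y o$ ($q{\left(Y,o \right)} = Y o + 1072 = 1072 + Y o$)
$Z{\left(T \right)} = -384 + T^{2} - 1056 T$
$k = -277143$ ($k = -384 + 483^{2} - 510048 = -384 + 233289 - 510048 = -277143$)
$\frac{1}{k + q{\left(1429,-2349 \right)}} = \frac{1}{-277143 + \left(1072 + 1429 \left(-2349\right)\right)} = \frac{1}{-277143 + \left(1072 - 3356721\right)} = \frac{1}{-277143 - 3355649} = \frac{1}{-3632792} = - \frac{1}{3632792}$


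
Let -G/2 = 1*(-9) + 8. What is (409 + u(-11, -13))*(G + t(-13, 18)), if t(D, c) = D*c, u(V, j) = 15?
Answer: -98368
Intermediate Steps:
G = 2 (G = -2*(1*(-9) + 8) = -2*(-9 + 8) = -2*(-1) = 2)
(409 + u(-11, -13))*(G + t(-13, 18)) = (409 + 15)*(2 - 13*18) = 424*(2 - 234) = 424*(-232) = -98368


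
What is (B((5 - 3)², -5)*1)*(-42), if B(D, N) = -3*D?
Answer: 504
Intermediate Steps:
(B((5 - 3)², -5)*1)*(-42) = (-3*(5 - 3)²*1)*(-42) = (-3*2²*1)*(-42) = (-3*4*1)*(-42) = -12*1*(-42) = -12*(-42) = 504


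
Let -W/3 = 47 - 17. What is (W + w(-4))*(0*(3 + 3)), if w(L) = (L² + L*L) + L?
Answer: 0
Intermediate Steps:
W = -90 (W = -3*(47 - 17) = -3*30 = -90)
w(L) = L + 2*L² (w(L) = (L² + L²) + L = 2*L² + L = L + 2*L²)
(W + w(-4))*(0*(3 + 3)) = (-90 - 4*(1 + 2*(-4)))*(0*(3 + 3)) = (-90 - 4*(1 - 8))*(0*6) = (-90 - 4*(-7))*0 = (-90 + 28)*0 = -62*0 = 0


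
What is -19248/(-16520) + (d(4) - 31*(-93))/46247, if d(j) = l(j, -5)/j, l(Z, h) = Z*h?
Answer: 117213352/95500055 ≈ 1.2274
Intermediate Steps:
d(j) = -5 (d(j) = (j*(-5))/j = (-5*j)/j = -5)
-19248/(-16520) + (d(4) - 31*(-93))/46247 = -19248/(-16520) + (-5 - 31*(-93))/46247 = -19248*(-1/16520) + (-5 + 2883)*(1/46247) = 2406/2065 + 2878*(1/46247) = 2406/2065 + 2878/46247 = 117213352/95500055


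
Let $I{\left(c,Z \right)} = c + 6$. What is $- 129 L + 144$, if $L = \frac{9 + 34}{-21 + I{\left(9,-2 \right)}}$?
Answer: $\frac{2137}{2} \approx 1068.5$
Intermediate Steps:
$I{\left(c,Z \right)} = 6 + c$
$L = - \frac{43}{6}$ ($L = \frac{9 + 34}{-21 + \left(6 + 9\right)} = \frac{43}{-21 + 15} = \frac{43}{-6} = 43 \left(- \frac{1}{6}\right) = - \frac{43}{6} \approx -7.1667$)
$- 129 L + 144 = \left(-129\right) \left(- \frac{43}{6}\right) + 144 = \frac{1849}{2} + 144 = \frac{2137}{2}$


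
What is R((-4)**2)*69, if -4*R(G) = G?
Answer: -276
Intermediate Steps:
R(G) = -G/4
R((-4)**2)*69 = -1/4*(-4)**2*69 = -1/4*16*69 = -4*69 = -276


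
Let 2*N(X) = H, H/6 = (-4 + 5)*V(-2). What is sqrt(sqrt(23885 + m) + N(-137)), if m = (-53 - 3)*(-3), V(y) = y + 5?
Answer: sqrt(9 + sqrt(24053)) ≈ 12.810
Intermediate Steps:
V(y) = 5 + y
m = 168 (m = -56*(-3) = 168)
H = 18 (H = 6*((-4 + 5)*(5 - 2)) = 6*(1*3) = 6*3 = 18)
N(X) = 9 (N(X) = (1/2)*18 = 9)
sqrt(sqrt(23885 + m) + N(-137)) = sqrt(sqrt(23885 + 168) + 9) = sqrt(sqrt(24053) + 9) = sqrt(9 + sqrt(24053))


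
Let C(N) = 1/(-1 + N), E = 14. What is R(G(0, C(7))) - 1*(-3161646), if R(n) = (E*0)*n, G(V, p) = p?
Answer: 3161646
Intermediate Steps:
R(n) = 0 (R(n) = (14*0)*n = 0*n = 0)
R(G(0, C(7))) - 1*(-3161646) = 0 - 1*(-3161646) = 0 + 3161646 = 3161646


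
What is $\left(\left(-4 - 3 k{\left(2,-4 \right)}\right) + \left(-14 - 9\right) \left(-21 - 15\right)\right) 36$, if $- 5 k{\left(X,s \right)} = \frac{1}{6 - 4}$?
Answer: $\frac{148374}{5} \approx 29675.0$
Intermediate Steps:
$k{\left(X,s \right)} = - \frac{1}{10}$ ($k{\left(X,s \right)} = - \frac{1}{5 \left(6 - 4\right)} = - \frac{1}{5 \cdot 2} = \left(- \frac{1}{5}\right) \frac{1}{2} = - \frac{1}{10}$)
$\left(\left(-4 - 3 k{\left(2,-4 \right)}\right) + \left(-14 - 9\right) \left(-21 - 15\right)\right) 36 = \left(\left(-4 - - \frac{3}{10}\right) + \left(-14 - 9\right) \left(-21 - 15\right)\right) 36 = \left(\left(-4 + \frac{3}{10}\right) - -828\right) 36 = \left(- \frac{37}{10} + 828\right) 36 = \frac{8243}{10} \cdot 36 = \frac{148374}{5}$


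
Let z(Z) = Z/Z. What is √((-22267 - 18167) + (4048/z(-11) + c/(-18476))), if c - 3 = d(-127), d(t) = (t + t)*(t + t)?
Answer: I*√3105502685845/9238 ≈ 190.76*I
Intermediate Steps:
z(Z) = 1
d(t) = 4*t² (d(t) = (2*t)*(2*t) = 4*t²)
c = 64519 (c = 3 + 4*(-127)² = 3 + 4*16129 = 3 + 64516 = 64519)
√((-22267 - 18167) + (4048/z(-11) + c/(-18476))) = √((-22267 - 18167) + (4048/1 + 64519/(-18476))) = √(-40434 + (4048*1 + 64519*(-1/18476))) = √(-40434 + (4048 - 64519/18476)) = √(-40434 + 74726329/18476) = √(-672332255/18476) = I*√3105502685845/9238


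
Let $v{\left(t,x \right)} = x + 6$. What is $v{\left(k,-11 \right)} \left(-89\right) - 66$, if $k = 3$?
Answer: $379$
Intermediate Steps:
$v{\left(t,x \right)} = 6 + x$
$v{\left(k,-11 \right)} \left(-89\right) - 66 = \left(6 - 11\right) \left(-89\right) - 66 = \left(-5\right) \left(-89\right) - 66 = 445 - 66 = 379$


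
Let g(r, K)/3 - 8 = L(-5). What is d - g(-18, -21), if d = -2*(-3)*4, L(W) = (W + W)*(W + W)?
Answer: -300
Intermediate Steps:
L(W) = 4*W**2 (L(W) = (2*W)*(2*W) = 4*W**2)
g(r, K) = 324 (g(r, K) = 24 + 3*(4*(-5)**2) = 24 + 3*(4*25) = 24 + 3*100 = 24 + 300 = 324)
d = 24 (d = 6*4 = 24)
d - g(-18, -21) = 24 - 1*324 = 24 - 324 = -300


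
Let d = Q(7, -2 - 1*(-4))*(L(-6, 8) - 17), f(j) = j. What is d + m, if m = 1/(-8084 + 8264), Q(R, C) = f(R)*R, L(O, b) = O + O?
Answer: -255779/180 ≈ -1421.0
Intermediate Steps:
L(O, b) = 2*O
Q(R, C) = R**2 (Q(R, C) = R*R = R**2)
m = 1/180 ≈ 0.0055556
d = -1421 (d = 7**2*(2*(-6) - 17) = 49*(-12 - 17) = 49*(-29) = -1421)
d + m = -1421 + 1/180 = -255779/180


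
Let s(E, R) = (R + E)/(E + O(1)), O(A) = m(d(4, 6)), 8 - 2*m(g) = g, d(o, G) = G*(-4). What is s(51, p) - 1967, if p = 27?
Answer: -131711/67 ≈ -1965.8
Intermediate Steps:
d(o, G) = -4*G
m(g) = 4 - g/2
O(A) = 16 (O(A) = 4 - (-2)*6 = 4 - 1/2*(-24) = 4 + 12 = 16)
s(E, R) = (E + R)/(16 + E) (s(E, R) = (R + E)/(E + 16) = (E + R)/(16 + E))
s(51, p) - 1967 = (51 + 27)/(16 + 51) - 1967 = 78/67 - 1967 = -131711/67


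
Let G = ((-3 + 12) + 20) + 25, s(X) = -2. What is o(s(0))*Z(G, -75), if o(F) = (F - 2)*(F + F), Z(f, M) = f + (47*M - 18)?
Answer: -55824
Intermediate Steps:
G = 54 (G = (9 + 20) + 25 = 29 + 25 = 54)
Z(f, M) = -18 + f + 47*M (Z(f, M) = f + (-18 + 47*M) = -18 + f + 47*M)
o(F) = 2*F*(-2 + F) (o(F) = (-2 + F)*(2*F) = 2*F*(-2 + F))
o(s(0))*Z(G, -75) = (2*(-2)*(-2 - 2))*(-18 + 54 + 47*(-75)) = (2*(-2)*(-4))*(-18 + 54 - 3525) = 16*(-3489) = -55824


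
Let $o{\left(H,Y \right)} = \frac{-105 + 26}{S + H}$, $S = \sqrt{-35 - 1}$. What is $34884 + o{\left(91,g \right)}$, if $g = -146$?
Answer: $\frac{290123039}{8317} + \frac{474 i}{8317} \approx 34883.0 + 0.056992 i$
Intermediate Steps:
$S = 6 i$ ($S = \sqrt{-36} = 6 i \approx 6.0 i$)
$o{\left(H,Y \right)} = - \frac{79}{H + 6 i}$ ($o{\left(H,Y \right)} = \frac{-105 + 26}{6 i + H} = - \frac{79}{H + 6 i}$)
$34884 + o{\left(91,g \right)} = 34884 - \frac{79}{91 + 6 i} = 34884 - 79 \frac{91 - 6 i}{8317} = 34884 - \frac{79 \left(91 - 6 i\right)}{8317}$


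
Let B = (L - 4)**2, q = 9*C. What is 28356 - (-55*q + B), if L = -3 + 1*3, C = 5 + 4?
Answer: 32795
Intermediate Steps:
C = 9
q = 81 (q = 9*9 = 81)
L = 0 (L = -3 + 3 = 0)
B = 16 (B = (0 - 4)**2 = (-4)**2 = 16)
28356 - (-55*q + B) = 28356 - (-55*81 + 16) = 28356 - (-4455 + 16) = 28356 - 1*(-4439) = 28356 + 4439 = 32795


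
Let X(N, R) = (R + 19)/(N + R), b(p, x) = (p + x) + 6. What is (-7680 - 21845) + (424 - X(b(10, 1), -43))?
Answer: -378325/13 ≈ -29102.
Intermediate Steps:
b(p, x) = 6 + p + x
X(N, R) = (19 + R)/(N + R)
(-7680 - 21845) + (424 - X(b(10, 1), -43)) = (-7680 - 21845) + (424 - (19 - 43)/((6 + 10 + 1) - 43)) = -29525 + (424 - (-24)/(17 - 43)) = -29525 + (424 - (-24)/(-26)) = -29525 + (424 - (-1)*(-24)/26) = -29525 + (424 - 1*12/13) = -29525 + (424 - 12/13) = -29525 + 5500/13 = -378325/13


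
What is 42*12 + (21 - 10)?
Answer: 515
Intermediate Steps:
42*12 + (21 - 10) = 504 + 11 = 515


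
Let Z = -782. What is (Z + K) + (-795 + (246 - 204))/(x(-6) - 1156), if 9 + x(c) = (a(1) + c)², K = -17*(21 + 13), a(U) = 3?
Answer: -1571407/1156 ≈ -1359.3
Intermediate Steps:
K = -578 (K = -17*34 = -578)
x(c) = -9 + (3 + c)²
(Z + K) + (-795 + (246 - 204))/(x(-6) - 1156) = (-782 - 578) + (-795 + (246 - 204))/(-6*(6 - 6) - 1156) = -1360 + (-795 + 42)/(-6*0 - 1156) = -1360 - 753/(0 - 1156) = -1360 - 753/(-1156) = -1360 - 753*(-1/1156) = -1360 + 753/1156 = -1571407/1156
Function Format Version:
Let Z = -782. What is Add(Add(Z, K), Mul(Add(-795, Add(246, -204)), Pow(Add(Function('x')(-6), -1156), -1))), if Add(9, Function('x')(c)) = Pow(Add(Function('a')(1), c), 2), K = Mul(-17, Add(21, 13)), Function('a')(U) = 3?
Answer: Rational(-1571407, 1156) ≈ -1359.3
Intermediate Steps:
K = -578 (K = Mul(-17, 34) = -578)
Function('x')(c) = Add(-9, Pow(Add(3, c), 2))
Add(Add(Z, K), Mul(Add(-795, Add(246, -204)), Pow(Add(Function('x')(-6), -1156), -1))) = Add(Add(-782, -578), Mul(Add(-795, Add(246, -204)), Pow(Add(Mul(-6, Add(6, -6)), -1156), -1))) = Add(-1360, Mul(Add(-795, 42), Pow(Add(Mul(-6, 0), -1156), -1))) = Add(-1360, Mul(-753, Pow(Add(0, -1156), -1))) = Add(-1360, Mul(-753, Pow(-1156, -1))) = Add(-1360, Mul(-753, Rational(-1, 1156))) = Add(-1360, Rational(753, 1156)) = Rational(-1571407, 1156)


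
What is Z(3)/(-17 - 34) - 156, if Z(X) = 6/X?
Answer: -7958/51 ≈ -156.04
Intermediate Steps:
Z(3)/(-17 - 34) - 156 = (6/3)/(-17 - 34) - 156 = (6*(⅓))/(-51) - 156 = 2*(-1/51) - 156 = -2/51 - 156 = -7958/51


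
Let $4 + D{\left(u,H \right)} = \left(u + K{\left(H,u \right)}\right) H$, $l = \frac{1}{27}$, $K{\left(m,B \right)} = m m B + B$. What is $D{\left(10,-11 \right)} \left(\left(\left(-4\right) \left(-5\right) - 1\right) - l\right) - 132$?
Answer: $- \frac{6932972}{27} \approx -2.5678 \cdot 10^{5}$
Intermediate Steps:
$K{\left(m,B \right)} = B + B m^{2}$ ($K{\left(m,B \right)} = m^{2} B + B = B m^{2} + B = B + B m^{2}$)
$l = \frac{1}{27} \approx 0.037037$
$D{\left(u,H \right)} = -4 + H \left(u + u \left(1 + H^{2}\right)\right)$ ($D{\left(u,H \right)} = -4 + \left(u + u \left(1 + H^{2}\right)\right) H = -4 + H \left(u + u \left(1 + H^{2}\right)\right)$)
$D{\left(10,-11 \right)} \left(\left(\left(-4\right) \left(-5\right) - 1\right) - l\right) - 132 = \left(-4 + 10 \left(-11\right)^{3} + 2 \left(-11\right) 10\right) \left(\left(\left(-4\right) \left(-5\right) - 1\right) - \frac{1}{27}\right) - 132 = \left(-4 + 10 \left(-1331\right) - 220\right) \left(\left(20 - 1\right) - \frac{1}{27}\right) - 132 = \left(-4 - 13310 - 220\right) \left(19 - \frac{1}{27}\right) - 132 = \left(-13534\right) \frac{512}{27} - 132 = - \frac{6929408}{27} - 132 = - \frac{6932972}{27}$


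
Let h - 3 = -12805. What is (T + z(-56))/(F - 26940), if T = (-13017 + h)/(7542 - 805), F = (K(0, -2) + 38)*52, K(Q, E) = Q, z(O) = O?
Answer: 403091/168182468 ≈ 0.0023967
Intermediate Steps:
h = -12802 (h = 3 - 12805 = -12802)
F = 1976 (F = (0 + 38)*52 = 38*52 = 1976)
T = -25819/6737 (T = (-13017 - 12802)/(7542 - 805) = -25819/6737 ≈ -3.8324)
(T + z(-56))/(F - 26940) = (-25819/6737 - 56)/(1976 - 26940) = -403091/6737/(-24964) = -403091/6737*(-1/24964) = 403091/168182468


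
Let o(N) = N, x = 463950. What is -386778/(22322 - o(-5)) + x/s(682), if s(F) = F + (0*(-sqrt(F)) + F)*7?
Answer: 4124175441/60908056 ≈ 67.711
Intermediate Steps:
s(F) = 8*F (s(F) = F + (0 + F)*7 = F + F*7 = F + 7*F = 8*F)
-386778/(22322 - o(-5)) + x/s(682) = -386778/(22322 - 1*(-5)) + 463950/((8*682)) = -386778/(22322 + 5) + 463950/5456 = -386778/22327 + 463950*(1/5456) = -386778*1/22327 + 231975/2728 = -386778/22327 + 231975/2728 = 4124175441/60908056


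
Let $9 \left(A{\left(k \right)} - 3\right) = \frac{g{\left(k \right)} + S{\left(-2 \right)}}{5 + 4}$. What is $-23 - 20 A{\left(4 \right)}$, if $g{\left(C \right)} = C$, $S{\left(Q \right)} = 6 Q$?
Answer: $- \frac{6563}{81} \approx -81.025$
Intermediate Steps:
$A{\left(k \right)} = \frac{77}{27} + \frac{k}{81}$ ($A{\left(k \right)} = 3 + \frac{\left(k + 6 \left(-2\right)\right) \frac{1}{5 + 4}}{9} = 3 + \frac{\left(k - 12\right) \frac{1}{9}}{9} = 3 + \frac{\left(-12 + k\right) \frac{1}{9}}{9} = 3 + \frac{- \frac{4}{3} + \frac{k}{9}}{9} = 3 + \left(- \frac{4}{27} + \frac{k}{81}\right) = \frac{77}{27} + \frac{k}{81}$)
$-23 - 20 A{\left(4 \right)} = -23 - 20 \left(\frac{77}{27} + \frac{1}{81} \cdot 4\right) = -23 - 20 \left(\frac{77}{27} + \frac{4}{81}\right) = -23 - \frac{4700}{81} = - \frac{6563}{81}$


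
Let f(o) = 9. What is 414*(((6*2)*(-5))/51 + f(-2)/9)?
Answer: -1242/17 ≈ -73.059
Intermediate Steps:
414*(((6*2)*(-5))/51 + f(-2)/9) = 414*(((6*2)*(-5))/51 + 9/9) = 414*((12*(-5))*(1/51) + 9*(⅑)) = 414*(-60*1/51 + 1) = 414*(-20/17 + 1) = 414*(-3/17) = -1242/17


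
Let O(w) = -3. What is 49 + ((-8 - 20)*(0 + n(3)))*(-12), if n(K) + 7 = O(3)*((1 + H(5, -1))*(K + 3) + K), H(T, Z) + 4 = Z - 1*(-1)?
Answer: 12817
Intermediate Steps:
H(T, Z) = -3 + Z (H(T, Z) = -4 + (Z - 1*(-1)) = -4 + (Z + 1) = -4 + (1 + Z) = -3 + Z)
n(K) = 20 + 6*K (n(K) = -7 - 3*((1 + (-3 - 1))*(K + 3) + K) = -7 - 3*((1 - 4)*(3 + K) + K) = -7 - 3*(-3*(3 + K) + K) = -7 - 3*((-9 - 3*K) + K) = -7 - 3*(-9 - 2*K) = -7 + (27 + 6*K) = 20 + 6*K)
49 + ((-8 - 20)*(0 + n(3)))*(-12) = 49 + ((-8 - 20)*(0 + (20 + 6*3)))*(-12) = 49 - 28*(0 + (20 + 18))*(-12) = 49 - 28*(0 + 38)*(-12) = 49 - 28*38*(-12) = 49 - 1064*(-12) = 49 + 12768 = 12817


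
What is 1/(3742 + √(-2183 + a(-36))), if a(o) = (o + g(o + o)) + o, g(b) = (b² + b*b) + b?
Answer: 3742/13994523 - √8041/13994523 ≈ 0.00026098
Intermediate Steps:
g(b) = b + 2*b² (g(b) = (b² + b²) + b = 2*b² + b = b + 2*b²)
a(o) = 2*o + 2*o*(1 + 4*o) (a(o) = (o + (o + o)*(1 + 2*(o + o))) + o = (o + (2*o)*(1 + 2*(2*o))) + o = (o + (2*o)*(1 + 4*o)) + o = (o + 2*o*(1 + 4*o)) + o = 2*o + 2*o*(1 + 4*o))
1/(3742 + √(-2183 + a(-36))) = 1/(3742 + √(-2183 + 4*(-36)*(1 + 2*(-36)))) = 1/(3742 + √(-2183 + 4*(-36)*(1 - 72))) = 1/(3742 + √(-2183 + 4*(-36)*(-71))) = 1/(3742 + √(-2183 + 10224)) = 1/(3742 + √8041)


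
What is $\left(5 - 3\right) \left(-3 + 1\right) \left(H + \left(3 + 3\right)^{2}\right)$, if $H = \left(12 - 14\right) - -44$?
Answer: $-312$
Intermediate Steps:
$H = 42$ ($H = -2 + 44 = 42$)
$\left(5 - 3\right) \left(-3 + 1\right) \left(H + \left(3 + 3\right)^{2}\right) = \left(5 - 3\right) \left(-3 + 1\right) \left(42 + \left(3 + 3\right)^{2}\right) = 2 \left(-2\right) \left(42 + 6^{2}\right) = - 4 \left(42 + 36\right) = \left(-4\right) 78 = -312$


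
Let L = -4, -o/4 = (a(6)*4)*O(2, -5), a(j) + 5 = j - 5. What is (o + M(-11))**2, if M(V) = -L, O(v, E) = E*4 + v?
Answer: 1317904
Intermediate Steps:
O(v, E) = v + 4*E (O(v, E) = 4*E + v = v + 4*E)
a(j) = -10 + j (a(j) = -5 + (j - 5) = -5 + (-5 + j) = -10 + j)
o = -1152 (o = -4*(-10 + 6)*4*(2 + 4*(-5)) = -4*(-4*4)*(2 - 20) = -(-64)*(-18) = -4*288 = -1152)
M(V) = 4 (M(V) = -1*(-4) = 4)
(o + M(-11))**2 = (-1152 + 4)**2 = (-1148)**2 = 1317904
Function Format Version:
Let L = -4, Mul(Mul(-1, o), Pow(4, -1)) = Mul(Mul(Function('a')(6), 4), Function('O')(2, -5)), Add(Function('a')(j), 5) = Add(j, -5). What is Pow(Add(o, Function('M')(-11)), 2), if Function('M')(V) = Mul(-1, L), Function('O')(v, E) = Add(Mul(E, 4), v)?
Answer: 1317904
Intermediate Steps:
Function('O')(v, E) = Add(v, Mul(4, E)) (Function('O')(v, E) = Add(Mul(4, E), v) = Add(v, Mul(4, E)))
Function('a')(j) = Add(-10, j) (Function('a')(j) = Add(-5, Add(j, -5)) = Add(-5, Add(-5, j)) = Add(-10, j))
o = -1152 (o = Mul(-4, Mul(Mul(Add(-10, 6), 4), Add(2, Mul(4, -5)))) = Mul(-4, Mul(Mul(-4, 4), Add(2, -20))) = Mul(-4, Mul(-16, -18)) = Mul(-4, 288) = -1152)
Function('M')(V) = 4 (Function('M')(V) = Mul(-1, -4) = 4)
Pow(Add(o, Function('M')(-11)), 2) = Pow(Add(-1152, 4), 2) = Pow(-1148, 2) = 1317904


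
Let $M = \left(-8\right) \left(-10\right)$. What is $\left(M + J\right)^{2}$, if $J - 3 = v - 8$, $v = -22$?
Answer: $2809$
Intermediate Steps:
$M = 80$
$J = -27$ ($J = 3 - 30 = -27$)
$\left(M + J\right)^{2} = \left(80 - 27\right)^{2} = 53^{2} = 2809$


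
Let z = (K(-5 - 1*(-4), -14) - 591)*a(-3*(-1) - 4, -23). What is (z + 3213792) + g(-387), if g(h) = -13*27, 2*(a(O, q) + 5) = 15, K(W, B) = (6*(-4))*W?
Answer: 6424047/2 ≈ 3.2120e+6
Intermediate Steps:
K(W, B) = -24*W
a(O, q) = 5/2 (a(O, q) = -5 + (½)*15 = -5 + 15/2 = 5/2)
g(h) = -351
z = -2835/2 (z = (-24*(-5 - 1*(-4)) - 591)*(5/2) = (-24*(-5 + 4) - 591)*(5/2) = (-24*(-1) - 591)*(5/2) = (24 - 591)*(5/2) = -567*5/2 = -2835/2 ≈ -1417.5)
(z + 3213792) + g(-387) = (-2835/2 + 3213792) - 351 = 6424749/2 - 351 = 6424047/2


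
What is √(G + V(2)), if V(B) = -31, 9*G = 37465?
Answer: √37186/3 ≈ 64.279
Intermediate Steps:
G = 37465/9 (G = (⅑)*37465 = 37465/9 ≈ 4162.8)
√(G + V(2)) = √(37465/9 - 31) = √(37186/9) = √37186/3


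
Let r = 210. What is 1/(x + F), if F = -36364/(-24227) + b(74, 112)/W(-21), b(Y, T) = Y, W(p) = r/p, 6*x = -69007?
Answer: -726810/8363450419 ≈ -8.6903e-5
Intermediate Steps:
x = -69007/6 (x = (⅙)*(-69007) = -69007/6 ≈ -11501.)
W(p) = 210/p
F = -714579/121135 (F = -36364/(-24227) + 74/((210/(-21))) = -36364*(-1/24227) + 74/((210*(-1/21))) = 36364/24227 + 74/(-10) = 36364/24227 + 74*(-⅒) = 36364/24227 - 37/5 = -714579/121135 ≈ -5.8990)
1/(x + F) = 1/(-69007/6 - 714579/121135) = 1/(-8363450419/726810) = -726810/8363450419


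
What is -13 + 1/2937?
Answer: -38180/2937 ≈ -13.000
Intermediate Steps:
-13 + 1/2937 = -38180/2937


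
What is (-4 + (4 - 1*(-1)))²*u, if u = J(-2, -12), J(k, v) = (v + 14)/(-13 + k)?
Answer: -2/15 ≈ -0.13333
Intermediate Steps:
J(k, v) = (14 + v)/(-13 + k)
u = -2/15 (u = (14 - 12)/(-13 - 2) = 2/(-15) = -1/15*2 = -2/15 ≈ -0.13333)
(-4 + (4 - 1*(-1)))²*u = (-4 + (4 - 1*(-1)))²*(-2/15) = (-4 + (4 + 1))²*(-2/15) = (-4 + 5)²*(-2/15) = 1²*(-2/15) = 1*(-2/15) = -2/15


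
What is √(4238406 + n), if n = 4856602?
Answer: 4*√568438 ≈ 3015.8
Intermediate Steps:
√(4238406 + n) = √(4238406 + 4856602) = √9095008 = 4*√568438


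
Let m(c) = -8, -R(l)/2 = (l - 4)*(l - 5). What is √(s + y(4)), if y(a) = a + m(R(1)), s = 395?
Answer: √391 ≈ 19.774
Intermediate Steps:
R(l) = -2*(-5 + l)*(-4 + l) (R(l) = -2*(l - 4)*(l - 5) = -2*(-4 + l)*(-5 + l) = -2*(-5 + l)*(-4 + l))
y(a) = -8 + a (y(a) = a - 8 = -8 + a)
√(s + y(4)) = √(395 + (-8 + 4)) = √(395 - 4) = √391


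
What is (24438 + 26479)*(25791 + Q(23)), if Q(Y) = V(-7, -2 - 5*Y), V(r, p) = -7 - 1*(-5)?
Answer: 1313098513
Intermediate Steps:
V(r, p) = -2 (V(r, p) = -7 + 5 = -2)
Q(Y) = -2
(24438 + 26479)*(25791 + Q(23)) = (24438 + 26479)*(25791 - 2) = 50917*25789 = 1313098513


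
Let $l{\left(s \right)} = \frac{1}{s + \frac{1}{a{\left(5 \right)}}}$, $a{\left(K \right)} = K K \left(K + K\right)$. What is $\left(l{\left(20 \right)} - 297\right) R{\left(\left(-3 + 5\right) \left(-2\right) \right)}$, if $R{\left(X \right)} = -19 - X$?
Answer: $\frac{7425235}{1667} \approx 4454.3$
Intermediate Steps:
$a{\left(K \right)} = 2 K^{3}$ ($a{\left(K \right)} = K^{2} \cdot 2 K = 2 K^{3}$)
$l{\left(s \right)} = \frac{1}{\frac{1}{250} + s}$ ($l{\left(s \right)} = \frac{1}{s + \frac{1}{2 \cdot 5^{3}}} = \frac{1}{s + \frac{1}{2 \cdot 125}} = \frac{1}{s + \frac{1}{250}} = \frac{1}{\frac{1}{250} + s}$)
$\left(l{\left(20 \right)} - 297\right) R{\left(\left(-3 + 5\right) \left(-2\right) \right)} = \left(\frac{250}{1 + 250 \cdot 20} - 297\right) \left(-19 - \left(-3 + 5\right) \left(-2\right)\right) = \left(\frac{250}{1 + 5000} - 297\right) \left(-19 - 2 \left(-2\right)\right) = \left(\frac{250}{5001} - 297\right) \left(-19 - -4\right) = \left(250 \cdot \frac{1}{5001} - 297\right) \left(-19 + 4\right) = \left(\frac{250}{5001} - 297\right) \left(-15\right) = \left(- \frac{1485047}{5001}\right) \left(-15\right) = \frac{7425235}{1667}$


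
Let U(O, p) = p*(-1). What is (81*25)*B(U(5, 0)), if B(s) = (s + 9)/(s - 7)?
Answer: -18225/7 ≈ -2603.6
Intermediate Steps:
U(O, p) = -p
B(s) = (9 + s)/(-7 + s)
(81*25)*B(U(5, 0)) = (81*25)*((9 - 1*0)/(-7 - 1*0)) = 2025*((9 + 0)/(-7 + 0)) = 2025*(9/(-7)) = 2025*(-⅐*9) = 2025*(-9/7) = -18225/7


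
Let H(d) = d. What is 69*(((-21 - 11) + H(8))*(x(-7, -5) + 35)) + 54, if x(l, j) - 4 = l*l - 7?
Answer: -134082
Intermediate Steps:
x(l, j) = -3 + l² (x(l, j) = 4 + (l*l - 7) = 4 + (l² - 7) = 4 + (-7 + l²) = -3 + l²)
69*(((-21 - 11) + H(8))*(x(-7, -5) + 35)) + 54 = 69*(((-21 - 11) + 8)*((-3 + (-7)²) + 35)) + 54 = 69*((-32 + 8)*((-3 + 49) + 35)) + 54 = 69*(-24*(46 + 35)) + 54 = 69*(-24*81) + 54 = 69*(-1944) + 54 = -134136 + 54 = -134082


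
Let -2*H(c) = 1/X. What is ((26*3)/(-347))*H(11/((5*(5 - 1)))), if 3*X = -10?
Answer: -117/3470 ≈ -0.033718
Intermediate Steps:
X = -10/3 (X = (1/3)*(-10) = -10/3 ≈ -3.3333)
H(c) = 3/20 (H(c) = -1/(2*(-10/3)) = -1/2*(-3/10) = 3/20)
((26*3)/(-347))*H(11/((5*(5 - 1)))) = ((26*3)/(-347))*(3/20) = (78*(-1/347))*(3/20) = -78/347*3/20 = -117/3470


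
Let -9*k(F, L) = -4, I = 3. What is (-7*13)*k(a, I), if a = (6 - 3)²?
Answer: -364/9 ≈ -40.444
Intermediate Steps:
a = 9 (a = 3² = 9)
k(F, L) = 4/9 (k(F, L) = -⅑*(-4) = 4/9)
(-7*13)*k(a, I) = -7*13*(4/9) = -91*4/9 = -364/9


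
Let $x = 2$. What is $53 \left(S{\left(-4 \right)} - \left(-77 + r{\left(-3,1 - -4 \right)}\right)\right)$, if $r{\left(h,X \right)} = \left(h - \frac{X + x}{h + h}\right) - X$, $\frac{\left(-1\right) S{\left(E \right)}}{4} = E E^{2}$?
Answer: $\frac{108067}{6} \approx 18011.0$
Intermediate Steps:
$S{\left(E \right)} = - 4 E^{3}$ ($S{\left(E \right)} = - 4 E E^{2} = - 4 E^{3}$)
$r{\left(h,X \right)} = h - X - \frac{2 + X}{2 h}$ ($r{\left(h,X \right)} = \left(h - \frac{X + 2}{h + h}\right) - X = \left(h - \frac{2 + X}{2 h}\right) - X = h - X - \frac{2 + X}{2 h}$)
$53 \left(S{\left(-4 \right)} - \left(-77 + r{\left(-3,1 - -4 \right)}\right)\right) = 53 \left(- 4 \left(-4\right)^{3} - \left(-80 + \frac{1}{3} - \left(1 - -4\right) - \frac{1 - -4}{2 \left(-3\right)}\right)\right) = 53 \left(\left(-4\right) \left(-64\right) - \left(-80 + \frac{1}{3} - \left(1 + 4\right) - \frac{1}{2} \left(1 + 4\right) \left(- \frac{1}{3}\right)\right)\right) = 53 \left(256 - \left(- \frac{239}{3} - 5 - \frac{5}{2} \left(- \frac{1}{3}\right)\right)\right) = 53 \left(256 + \left(77 - \left(-3 - 5 + \frac{1}{3} + \frac{5}{6}\right)\right)\right) = 53 \left(256 + \left(77 - - \frac{41}{6}\right)\right) = 53 \left(256 + \left(77 + \frac{41}{6}\right)\right) = 53 \left(256 + \frac{503}{6}\right) = 53 \cdot \frac{2039}{6} = \frac{108067}{6}$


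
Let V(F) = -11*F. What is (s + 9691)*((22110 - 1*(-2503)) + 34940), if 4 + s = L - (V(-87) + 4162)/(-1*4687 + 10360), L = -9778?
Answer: -10349557062/1891 ≈ -5.4731e+6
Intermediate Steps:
s = -55498405/5673 (s = -4 + (-9778 - (-11*(-87) + 4162)/(-1*4687 + 10360)) = -4 + (-9778 - (957 + 4162)/(-4687 + 10360)) = -4 + (-9778 - 5119/5673) = -4 - 55475713/5673 = -55498405/5673 ≈ -9782.9)
(s + 9691)*((22110 - 1*(-2503)) + 34940) = (-55498405/5673 + 9691)*((22110 - 1*(-2503)) + 34940) = -521362*((22110 + 2503) + 34940)/5673 = -521362*(24613 + 34940)/5673 = -521362/5673*59553 = -10349557062/1891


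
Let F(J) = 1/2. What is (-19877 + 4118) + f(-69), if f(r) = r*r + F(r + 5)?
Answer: -21995/2 ≈ -10998.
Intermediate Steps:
F(J) = 1/2
f(r) = 1/2 + r**2 (f(r) = r*r + 1/2 = r**2 + 1/2 = 1/2 + r**2)
(-19877 + 4118) + f(-69) = (-19877 + 4118) + (1/2 + (-69)**2) = -15759 + (1/2 + 4761) = -15759 + 9523/2 = -21995/2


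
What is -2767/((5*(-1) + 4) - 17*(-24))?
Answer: -2767/407 ≈ -6.7985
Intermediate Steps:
-2767/((5*(-1) + 4) - 17*(-24)) = -2767/((-5 + 4) + 408) = -2767/(-1 + 408) = -2767/407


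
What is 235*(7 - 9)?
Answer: -470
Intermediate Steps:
235*(7 - 9) = 235*(-2) = -470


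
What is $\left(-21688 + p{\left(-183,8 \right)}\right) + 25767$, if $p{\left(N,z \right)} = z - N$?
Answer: $4270$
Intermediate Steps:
$\left(-21688 + p{\left(-183,8 \right)}\right) + 25767 = \left(-21688 + \left(8 - -183\right)\right) + 25767 = \left(-21688 + \left(8 + 183\right)\right) + 25767 = \left(-21688 + 191\right) + 25767 = -21497 + 25767 = 4270$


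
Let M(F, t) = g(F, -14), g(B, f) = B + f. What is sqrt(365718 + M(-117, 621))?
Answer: sqrt(365587) ≈ 604.64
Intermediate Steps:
M(F, t) = -14 + F (M(F, t) = F - 14 = -14 + F)
sqrt(365718 + M(-117, 621)) = sqrt(365718 + (-14 - 117)) = sqrt(365718 - 131) = sqrt(365587)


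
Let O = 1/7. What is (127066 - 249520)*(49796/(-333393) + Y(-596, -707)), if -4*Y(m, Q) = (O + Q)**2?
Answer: 83292923999343696/5445419 ≈ 1.5296e+10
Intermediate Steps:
O = 1/7 ≈ 0.14286
Y(m, Q) = -(1/7 + Q)**2/4
(127066 - 249520)*(49796/(-333393) + Y(-596, -707)) = (127066 - 249520)*(49796/(-333393) - (1 + 7*(-707))**2/196) = -122454*(49796*(-1/333393) - (1 - 4949)**2/196) = -122454*(-49796/333393 - 1/196*(-4948)**2) = -122454*(-49796/333393 - 1/196*24482704) = -122454*(-49796/333393 - 6120676/49) = -122454*(-2040592973672/16336257) = 83292923999343696/5445419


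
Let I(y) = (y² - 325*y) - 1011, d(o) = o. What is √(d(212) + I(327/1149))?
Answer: I*√130760405/383 ≈ 29.857*I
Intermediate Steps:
I(y) = -1011 + y² - 325*y
√(d(212) + I(327/1149)) = √(212 + (-1011 + (327/1149)² - 106275/1149)) = √(212 + (-1011 + (327*(1/1149))² - 106275/1149)) = √(212 + (-1011 + (109/383)² - 325*109/383)) = √(212 + (-1011 + 11881/146689 - 35425/383)) = √(212 - 161858473/146689) = √(-130760405/146689) = I*√130760405/383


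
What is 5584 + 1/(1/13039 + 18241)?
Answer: 1328123142639/237844400 ≈ 5584.0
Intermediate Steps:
5584 + 1/(1/13039 + 18241) = 5584 + 1/(237844400/13039) = 5584 + 13039/237844400 = 1328123142639/237844400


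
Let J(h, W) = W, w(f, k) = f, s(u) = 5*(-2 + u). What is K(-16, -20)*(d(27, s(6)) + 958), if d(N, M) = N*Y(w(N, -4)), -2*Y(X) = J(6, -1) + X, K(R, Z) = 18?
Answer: 10926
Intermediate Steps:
s(u) = -10 + 5*u
Y(X) = 1/2 - X/2 (Y(X) = -(-1 + X)/2 = 1/2 - X/2)
d(N, M) = N*(1/2 - N/2)
K(-16, -20)*(d(27, s(6)) + 958) = 18*((1/2)*27*(1 - 1*27) + 958) = 18*((1/2)*27*(1 - 27) + 958) = 18*((1/2)*27*(-26) + 958) = 18*(-351 + 958) = 18*607 = 10926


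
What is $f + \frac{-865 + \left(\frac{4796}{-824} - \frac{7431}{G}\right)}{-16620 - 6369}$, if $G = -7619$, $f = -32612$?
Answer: $- \frac{1176690382933747}{36081557346} \approx -32612.0$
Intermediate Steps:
$f + \frac{-865 + \left(\frac{4796}{-824} - \frac{7431}{G}\right)}{-16620 - 6369} = -32612 + \frac{-865 + \left(\frac{4796}{-824} - \frac{7431}{-7619}\right)}{-16620 - 6369} = -32612 + \frac{-865 + \left(4796 \left(- \frac{1}{824}\right) - - \frac{7431}{7619}\right)}{-22989} = -32612 + \left(-865 + \left(- \frac{1199}{206} + \frac{7431}{7619}\right)\right) \left(- \frac{1}{22989}\right) = -32612 + \left(-865 - \frac{7604395}{1569514}\right) \left(- \frac{1}{22989}\right) = -32612 - - \frac{1365234005}{36081557346} = -32612 + \frac{1365234005}{36081557346} = - \frac{1176690382933747}{36081557346}$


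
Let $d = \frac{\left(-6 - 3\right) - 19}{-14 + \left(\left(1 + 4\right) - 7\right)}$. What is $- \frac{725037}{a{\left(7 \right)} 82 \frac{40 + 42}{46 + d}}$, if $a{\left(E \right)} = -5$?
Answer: $\frac{138482067}{134480} \approx 1029.8$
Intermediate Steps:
$d = \frac{7}{4}$ ($d = \frac{\left(-6 - 3\right) - 19}{-14 + \left(5 - 7\right)} = \frac{-9 - 19}{-14 - 2} = - \frac{28}{-16} = \left(-28\right) \left(- \frac{1}{16}\right) = \frac{7}{4} \approx 1.75$)
$- \frac{725037}{a{\left(7 \right)} 82 \frac{40 + 42}{46 + d}} = - \frac{725037}{\left(-5\right) 82 \frac{40 + 42}{46 + \frac{7}{4}}} = - \frac{725037}{\left(-410\right) \frac{82}{\frac{191}{4}}} = - \frac{725037}{\left(-410\right) 82 \cdot \frac{4}{191}} = - \frac{725037}{\left(-410\right) \frac{328}{191}} = - \frac{725037}{- \frac{134480}{191}} = \left(-725037\right) \left(- \frac{191}{134480}\right) = \frac{138482067}{134480}$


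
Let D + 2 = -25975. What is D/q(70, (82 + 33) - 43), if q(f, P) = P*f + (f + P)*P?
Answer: -8659/5088 ≈ -1.7018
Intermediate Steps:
D = -25977 (D = -2 - 25975 = -25977)
q(f, P) = P*f + P*(P + f) (q(f, P) = P*f + (P + f)*P = P*f + P*(P + f))
D/q(70, (82 + 33) - 43) = -25977*1/(((82 + 33) - 43)*(((82 + 33) - 43) + 2*70)) = -25977*1/((115 - 43)*((115 - 43) + 140)) = -25977*1/(72*(72 + 140)) = -25977/(72*212) = -25977/15264 = -25977*1/15264 = -8659/5088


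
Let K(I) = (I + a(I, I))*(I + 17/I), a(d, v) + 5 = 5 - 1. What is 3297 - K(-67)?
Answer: -85509/67 ≈ -1276.3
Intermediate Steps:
a(d, v) = -1 (a(d, v) = -5 + (5 - 1) = -5 + 4 = -1)
K(I) = (-1 + I)*(I + 17/I) (K(I) = (I - 1)*(I + 17/I) = (-1 + I)*(I + 17/I))
3297 - K(-67) = 3297 - (17 + (-67)² - 1*(-67) - 17/(-67)) = 3297 - (17 + 4489 + 67 - 17*(-1/67)) = 3297 - (17 + 4489 + 67 + 17/67) = 3297 - 1*306408/67 = 3297 - 306408/67 = -85509/67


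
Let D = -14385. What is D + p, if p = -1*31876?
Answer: -46261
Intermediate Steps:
p = -31876
D + p = -14385 - 31876 = -46261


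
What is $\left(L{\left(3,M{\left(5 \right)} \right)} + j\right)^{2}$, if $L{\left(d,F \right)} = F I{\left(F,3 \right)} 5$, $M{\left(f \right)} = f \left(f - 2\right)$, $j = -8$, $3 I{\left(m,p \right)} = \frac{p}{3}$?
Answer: $289$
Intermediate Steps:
$I{\left(m,p \right)} = \frac{p}{9}$ ($I{\left(m,p \right)} = \frac{p \frac{1}{3}}{3} = \frac{\frac{1}{3} p}{3} = \frac{p}{9}$)
$M{\left(f \right)} = f \left(-2 + f\right)$
$L{\left(d,F \right)} = \frac{5 F}{3}$ ($L{\left(d,F \right)} = F \frac{1}{9} \cdot 3 \cdot 5 = F \frac{1}{3} \cdot 5 = \frac{F}{3} \cdot 5 = \frac{5 F}{3}$)
$\left(L{\left(3,M{\left(5 \right)} \right)} + j\right)^{2} = \left(\frac{5 \cdot 5 \left(-2 + 5\right)}{3} - 8\right)^{2} = \left(\frac{5 \cdot 5 \cdot 3}{3} - 8\right)^{2} = \left(\frac{5}{3} \cdot 15 - 8\right)^{2} = \left(25 - 8\right)^{2} = 17^{2} = 289$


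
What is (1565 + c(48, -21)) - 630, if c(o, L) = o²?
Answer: 3239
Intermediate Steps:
(1565 + c(48, -21)) - 630 = (1565 + 48²) - 630 = (1565 + 2304) - 630 = 3869 - 630 = 3239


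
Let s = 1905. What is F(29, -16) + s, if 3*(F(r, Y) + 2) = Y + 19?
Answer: 1904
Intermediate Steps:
F(r, Y) = 13/3 + Y/3 (F(r, Y) = -2 + (Y + 19)/3 = -2 + (19 + Y)/3 = -2 + (19/3 + Y/3) = 13/3 + Y/3)
F(29, -16) + s = (13/3 + (⅓)*(-16)) + 1905 = (13/3 - 16/3) + 1905 = -1 + 1905 = 1904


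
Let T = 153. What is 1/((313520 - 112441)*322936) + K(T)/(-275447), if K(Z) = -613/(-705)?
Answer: -39805357999537/12609862240557832440 ≈ -3.1567e-6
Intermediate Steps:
K(Z) = 613/705 (K(Z) = -613*(-1/705) = 613/705)
1/((313520 - 112441)*322936) + K(T)/(-275447) = 1/((313520 - 112441)*322936) + (613/705)/(-275447) = (1/322936)/201079 + (613/705)*(-1/275447) = (1/201079)*(1/322936) - 613/194190135 = 1/64935647944 - 613/194190135 = -39805357999537/12609862240557832440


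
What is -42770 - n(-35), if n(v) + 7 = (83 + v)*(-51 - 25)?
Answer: -39115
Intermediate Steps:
n(v) = -6315 - 76*v (n(v) = -7 + (83 + v)*(-51 - 25) = -7 + (83 + v)*(-76) = -7 + (-6308 - 76*v) = -6315 - 76*v)
-42770 - n(-35) = -42770 - (-6315 - 76*(-35)) = -42770 - (-6315 + 2660) = -42770 - 1*(-3655) = -42770 + 3655 = -39115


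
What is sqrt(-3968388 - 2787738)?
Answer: I*sqrt(6756126) ≈ 2599.3*I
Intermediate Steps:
sqrt(-3968388 - 2787738) = sqrt(-6756126) = I*sqrt(6756126)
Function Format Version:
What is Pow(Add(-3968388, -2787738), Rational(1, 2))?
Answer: Mul(I, Pow(6756126, Rational(1, 2))) ≈ Mul(2599.3, I)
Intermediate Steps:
Pow(Add(-3968388, -2787738), Rational(1, 2)) = Pow(-6756126, Rational(1, 2)) = Mul(I, Pow(6756126, Rational(1, 2)))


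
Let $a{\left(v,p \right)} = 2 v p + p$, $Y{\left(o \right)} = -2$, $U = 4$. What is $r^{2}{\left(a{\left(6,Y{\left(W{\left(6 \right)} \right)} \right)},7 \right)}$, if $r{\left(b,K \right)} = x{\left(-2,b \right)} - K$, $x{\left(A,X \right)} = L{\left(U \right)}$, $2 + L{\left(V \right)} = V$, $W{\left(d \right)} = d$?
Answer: $25$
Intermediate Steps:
$L{\left(V \right)} = -2 + V$
$x{\left(A,X \right)} = 2$ ($x{\left(A,X \right)} = -2 + 4 = 2$)
$a{\left(v,p \right)} = p + 2 p v$ ($a{\left(v,p \right)} = 2 p v + p = p + 2 p v$)
$r{\left(b,K \right)} = 2 - K$
$r^{2}{\left(a{\left(6,Y{\left(W{\left(6 \right)} \right)} \right)},7 \right)} = \left(2 - 7\right)^{2} = \left(-5\right)^{2} = 25$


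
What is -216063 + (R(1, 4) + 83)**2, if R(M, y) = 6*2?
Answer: -207038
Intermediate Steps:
R(M, y) = 12
-216063 + (R(1, 4) + 83)**2 = -216063 + (12 + 83)**2 = -216063 + 95**2 = -216063 + 9025 = -207038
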